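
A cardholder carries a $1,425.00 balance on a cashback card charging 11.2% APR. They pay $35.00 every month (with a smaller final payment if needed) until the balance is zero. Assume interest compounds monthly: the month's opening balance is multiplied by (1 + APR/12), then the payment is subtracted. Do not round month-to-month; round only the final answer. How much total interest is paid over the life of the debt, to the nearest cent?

Monthly rate r = 11.2%/12 = 0.933333% = 0.00933333.
Payoff takes n = ⌈−ln(1 − rB₀/P)/ln(1+r)⌉ = ⌈51.457⌉ = 52 payments; the last is $16.03.
Total paid = 51·$35.00 + $16.03 = $1,801.03.
Total interest = total paid − principal = $1,801.03 − $1,425.00 = $376.03.

$376.03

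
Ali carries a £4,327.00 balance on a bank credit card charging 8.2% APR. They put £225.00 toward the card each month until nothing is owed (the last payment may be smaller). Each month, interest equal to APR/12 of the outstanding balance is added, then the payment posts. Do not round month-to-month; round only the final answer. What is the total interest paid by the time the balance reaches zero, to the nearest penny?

Monthly rate r = 8.2%/12 = 0.683333% = 0.00683333.
Payoff takes n = ⌈−ln(1 − rB₀/P)/ln(1+r)⌉ = ⌈20.688⌉ = 21 payments; the last is £154.96.
Total paid = 20·£225.00 + £154.96 = £4,654.96.
Total interest = total paid − principal = £4,654.96 − £4,327.00 = £327.96.

£327.96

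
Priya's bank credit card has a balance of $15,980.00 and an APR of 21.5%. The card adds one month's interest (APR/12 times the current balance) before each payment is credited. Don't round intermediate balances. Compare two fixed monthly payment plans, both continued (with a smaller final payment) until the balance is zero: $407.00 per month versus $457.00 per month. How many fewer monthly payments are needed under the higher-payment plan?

Monthly rate r = 21.5%/12 = 1.79167% = 0.0179167.
At $407.00/mo: n = ⌈−ln(1 − rB₀/P)/ln(1+r)⌉ = 69 payments (last $184.85); total interest = total paid − $15,980.00 = $11,880.85.
At $457.00/mo: 56 payments (last $210.27); total interest $9,365.27.
Payments saved = 69 − 56 = 13.

13 fewer payments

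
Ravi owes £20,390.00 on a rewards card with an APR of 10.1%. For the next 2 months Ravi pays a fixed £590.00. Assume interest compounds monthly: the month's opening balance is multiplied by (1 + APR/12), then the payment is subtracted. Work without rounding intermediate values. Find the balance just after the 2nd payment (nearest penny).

Monthly rate r = 10.1%/12 = 0.841667% = 0.00841667.
Each month: B ← B·(1+r) − £590.00.
Month 1: interest £171.62; balance after payment £19,971.62.
Month 2: interest £168.09; balance after payment £19,549.71.

£19,549.71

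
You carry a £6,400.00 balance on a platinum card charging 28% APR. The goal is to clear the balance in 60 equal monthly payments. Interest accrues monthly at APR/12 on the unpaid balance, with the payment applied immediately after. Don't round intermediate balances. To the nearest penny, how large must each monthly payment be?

Monthly rate r = 28%/12 = 2.33333% = 0.0233333.
Level-payment amortization: P = B₀·r / (1 − (1+r)^(−n)) = 6400.00·0.0233333 / (1 − 1.02333^(−60)).
Denominator 1 − (1+r)^(−60) = 0.749404796.
P = 149.333 / 0.749404796 ≈ 199.27.

£199.27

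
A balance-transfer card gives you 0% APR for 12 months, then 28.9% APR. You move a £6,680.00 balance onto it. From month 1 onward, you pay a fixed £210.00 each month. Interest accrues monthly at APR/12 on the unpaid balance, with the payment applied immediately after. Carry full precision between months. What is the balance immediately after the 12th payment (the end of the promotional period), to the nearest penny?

£4,160.00

Promo months 1–12 at r₀ = 0%/12 = 0; months 13+ at r₁ = 28.9%/12 = 0.0240833.
After month 12 (no interest yet): B = £6,680.00 − 12·£210.00 = £4,160.00.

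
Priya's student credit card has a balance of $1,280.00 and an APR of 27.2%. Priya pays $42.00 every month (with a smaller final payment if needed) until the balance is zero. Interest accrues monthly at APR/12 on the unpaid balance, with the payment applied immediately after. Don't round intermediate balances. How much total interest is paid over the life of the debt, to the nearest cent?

$919.55

Monthly rate r = 27.2%/12 = 2.26667% = 0.0226667.
Payoff takes n = ⌈−ln(1 − rB₀/P)/ln(1+r)⌉ = ⌈52.368⌉ = 53 payments; the last is $15.55.
Total paid = 52·$42.00 + $15.55 = $2,199.55.
Total interest = total paid − principal = $2,199.55 − $1,280.00 = $919.55.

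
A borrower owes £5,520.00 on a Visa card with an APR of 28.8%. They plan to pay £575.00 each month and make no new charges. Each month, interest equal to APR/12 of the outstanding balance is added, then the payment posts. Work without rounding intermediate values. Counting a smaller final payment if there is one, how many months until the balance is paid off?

12 payments

Monthly rate r = 28.8%/12 = 2.4% = 0.024.
Recurrence: B ← B·(1+r) − £575.00.
Month 1: interest £132.48; balance after payment £5,077.48.
Month 2: interest £121.86; balance after payment £4,624.34.
Closed form: n = −ln(1 − rB₀/P)/ln(1+r) = −ln(0.7696)/ln(1.024) ≈ 11.042, so the balance reaches zero during payment 12.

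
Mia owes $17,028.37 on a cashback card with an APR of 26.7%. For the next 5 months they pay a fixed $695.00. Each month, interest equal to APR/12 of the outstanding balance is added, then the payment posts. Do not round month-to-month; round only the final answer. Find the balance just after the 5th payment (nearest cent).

Monthly rate r = 26.7%/12 = 2.225% = 0.02225.
Each month: B ← B·(1+r) − $695.00.
Month 1: interest $378.88; balance after payment $16,712.25.
Month 2: interest $371.85; balance after payment $16,389.10.
Month 3: interest $364.66; balance after payment $16,058.76.
Month 4: interest $357.31; balance after payment $15,721.06.
Month 5: interest $349.79; balance after payment $15,375.86.

$15,375.86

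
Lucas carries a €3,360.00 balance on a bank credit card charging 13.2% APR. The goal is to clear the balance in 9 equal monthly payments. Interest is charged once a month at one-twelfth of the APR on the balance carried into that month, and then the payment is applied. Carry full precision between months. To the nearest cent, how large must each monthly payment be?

€394.17

Monthly rate r = 13.2%/12 = 1.1% = 0.011.
Level-payment amortization: P = B₀·r / (1 − (1+r)^(−n)) = 3360.00·0.011 / (1 − 1.011^(−9)).
Denominator 1 − (1+r)^(−9) = 0.0937675698.
P = 36.96 / 0.0937675698 ≈ 394.17.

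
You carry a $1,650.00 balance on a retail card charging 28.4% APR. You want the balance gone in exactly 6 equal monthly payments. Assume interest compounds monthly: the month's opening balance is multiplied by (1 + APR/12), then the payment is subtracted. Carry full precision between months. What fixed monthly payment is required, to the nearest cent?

$298.22

Monthly rate r = 28.4%/12 = 2.36667% = 0.0236667.
Level-payment amortization: P = B₀·r / (1 − (1+r)^(−n)) = 1650.00·0.0236667 / (1 − 1.02367^(−6)).
Denominator 1 − (1+r)^(−6) = 0.130942264.
P = 39.05 / 0.130942264 ≈ 298.22.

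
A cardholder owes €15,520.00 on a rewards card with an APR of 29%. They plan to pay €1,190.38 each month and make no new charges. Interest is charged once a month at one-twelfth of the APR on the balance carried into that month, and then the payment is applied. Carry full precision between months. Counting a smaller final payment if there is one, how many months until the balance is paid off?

Monthly rate r = 29%/12 = 2.41667% = 0.0241667.
Recurrence: B ← B·(1+r) − €1,190.38.
Month 1: interest €375.07; balance after payment €14,704.69.
Month 2: interest €355.36; balance after payment €13,869.67.
Closed form: n = −ln(1 − rB₀/P)/ln(1+r) = −ln(0.68492)/ln(1.02417) ≈ 15.849, so the balance reaches zero during payment 16.

16 payments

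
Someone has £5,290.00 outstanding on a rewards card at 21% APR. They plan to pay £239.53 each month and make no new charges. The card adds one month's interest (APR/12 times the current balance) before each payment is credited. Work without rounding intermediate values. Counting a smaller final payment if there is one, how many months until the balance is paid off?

Monthly rate r = 21%/12 = 1.75% = 0.0175.
Recurrence: B ← B·(1+r) − £239.53.
Month 1: interest £92.58; balance after payment £5,143.05.
Month 2: interest £90.00; balance after payment £4,993.52.
Closed form: n = −ln(1 − rB₀/P)/ln(1+r) = −ln(0.61351)/ln(1.0175) ≈ 28.161, so the balance reaches zero during payment 29.

29 payments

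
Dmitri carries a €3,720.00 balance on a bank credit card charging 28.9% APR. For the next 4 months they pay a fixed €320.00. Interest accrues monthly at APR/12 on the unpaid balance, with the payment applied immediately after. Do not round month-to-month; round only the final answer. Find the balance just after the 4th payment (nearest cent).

€2,764.53

Monthly rate r = 28.9%/12 = 2.40833% = 0.0240833.
Each month: B ← B·(1+r) − €320.00.
Month 1: interest €89.59; balance after payment €3,489.59.
Month 2: interest €84.04; balance after payment €3,253.63.
Month 3: interest €78.36; balance after payment €3,011.99.
Month 4: interest €72.54; balance after payment €2,764.53.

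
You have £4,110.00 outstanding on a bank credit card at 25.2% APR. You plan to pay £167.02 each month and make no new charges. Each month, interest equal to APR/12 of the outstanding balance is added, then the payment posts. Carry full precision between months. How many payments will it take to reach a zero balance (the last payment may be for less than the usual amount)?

35 months

Monthly rate r = 25.2%/12 = 2.1% = 0.021.
Recurrence: B ← B·(1+r) − £167.02.
Month 1: interest £86.31; balance after payment £4,029.29.
Month 2: interest £84.62; balance after payment £3,946.89.
Closed form: n = −ln(1 − rB₀/P)/ln(1+r) = −ln(0.48324)/ln(1.021) ≈ 34.993, so the balance reaches zero during payment 35.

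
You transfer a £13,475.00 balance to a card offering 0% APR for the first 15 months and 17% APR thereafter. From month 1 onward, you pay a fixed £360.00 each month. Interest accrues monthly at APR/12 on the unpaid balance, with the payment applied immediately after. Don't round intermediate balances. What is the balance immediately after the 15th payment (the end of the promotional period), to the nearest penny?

Promo months 1–15 at r₀ = 0%/12 = 0; months 16+ at r₁ = 17%/12 = 0.0141667.
After month 15 (no interest yet): B = £13,475.00 − 15·£360.00 = £8,075.00.

£8,075.00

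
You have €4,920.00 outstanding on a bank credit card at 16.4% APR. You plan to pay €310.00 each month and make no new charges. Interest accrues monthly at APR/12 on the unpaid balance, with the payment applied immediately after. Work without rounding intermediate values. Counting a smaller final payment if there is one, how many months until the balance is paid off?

19 months

Monthly rate r = 16.4%/12 = 1.36667% = 0.0136667.
Recurrence: B ← B·(1+r) − €310.00.
Month 1: interest €67.24; balance after payment €4,677.24.
Month 2: interest €63.92; balance after payment €4,431.16.
Closed form: n = −ln(1 − rB₀/P)/ln(1+r) = −ln(0.7831)/ln(1.01367) ≈ 18.012, so the balance reaches zero during payment 19.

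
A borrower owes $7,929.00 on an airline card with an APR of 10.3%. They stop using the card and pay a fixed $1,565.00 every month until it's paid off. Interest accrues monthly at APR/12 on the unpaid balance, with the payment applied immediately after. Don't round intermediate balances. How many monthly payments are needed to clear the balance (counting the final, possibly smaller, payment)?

Monthly rate r = 10.3%/12 = 0.858333% = 0.00858333.
Recurrence: B ← B·(1+r) − $1,565.00.
Month 1: interest $68.06; balance after payment $6,432.06.
Month 2: interest $55.21; balance after payment $4,922.27.
Month 3: interest $42.25; balance after payment $3,399.52.
Month 4: interest $29.18; balance after payment $1,863.69.
Month 5: interest $16.00; balance after payment $314.69.
Month 6: interest $2.70; balance after payment $0.00.

6 payments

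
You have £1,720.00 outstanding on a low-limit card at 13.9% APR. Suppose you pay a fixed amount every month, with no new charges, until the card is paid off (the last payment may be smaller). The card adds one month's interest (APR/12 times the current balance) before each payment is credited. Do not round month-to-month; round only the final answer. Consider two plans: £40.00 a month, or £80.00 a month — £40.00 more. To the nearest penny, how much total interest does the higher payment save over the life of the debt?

Monthly rate r = 13.9%/12 = 1.15833% = 0.0115833.
At £40.00/mo: n = ⌈−ln(1 − rB₀/P)/ln(1+r)⌉ = 60 payments (last £34.18); total interest = total paid − £1,720.00 = £674.18.
At £80.00/mo: 25 payments (last £69.54); total interest £269.54.
Interest saved = £674.18 − £269.54 = £404.64.

£404.64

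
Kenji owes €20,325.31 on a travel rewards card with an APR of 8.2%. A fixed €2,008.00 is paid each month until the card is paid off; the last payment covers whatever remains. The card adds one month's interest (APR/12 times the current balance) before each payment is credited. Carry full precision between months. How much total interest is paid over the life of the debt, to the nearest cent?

Monthly rate r = 8.2%/12 = 0.683333% = 0.00683333.
Payoff takes n = ⌈−ln(1 − rB₀/P)/ln(1+r)⌉ = ⌈10.525⌉ = 11 payments; the last is €1,056.02.
Total paid = 10·€2,008.00 + €1,056.02 = €21,136.02.
Total interest = total paid − principal = €21,136.02 − €20,325.31 = €810.71.

€810.71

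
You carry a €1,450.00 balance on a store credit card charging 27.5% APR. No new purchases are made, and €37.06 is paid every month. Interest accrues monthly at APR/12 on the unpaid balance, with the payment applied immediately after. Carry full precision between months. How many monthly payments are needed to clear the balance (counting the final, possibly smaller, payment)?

101 months

Monthly rate r = 27.5%/12 = 2.29167% = 0.0229167.
Recurrence: B ← B·(1+r) − €37.06.
Month 1: interest €33.23; balance after payment €1,446.17.
Month 2: interest €33.14; balance after payment €1,442.25.
Closed form: n = −ln(1 − rB₀/P)/ln(1+r) = −ln(0.10337)/ln(1.02292) ≈ 100.161, so the balance reaches zero during payment 101.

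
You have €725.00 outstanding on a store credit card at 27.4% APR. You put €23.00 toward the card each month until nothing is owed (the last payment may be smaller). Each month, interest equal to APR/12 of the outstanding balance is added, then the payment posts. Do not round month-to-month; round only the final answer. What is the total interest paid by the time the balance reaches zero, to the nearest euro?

€571

Monthly rate r = 27.4%/12 = 2.28333% = 0.0228333.
Payoff takes n = ⌈−ln(1 − rB₀/P)/ln(1+r)⌉ = ⌈56.344⌉ = 57 payments; the last is €7.98.
Total paid = 56·€23.00 + €7.98 = €1,295.98.
Total interest = total paid − principal = €1,295.98 − €725.00 = €570.98.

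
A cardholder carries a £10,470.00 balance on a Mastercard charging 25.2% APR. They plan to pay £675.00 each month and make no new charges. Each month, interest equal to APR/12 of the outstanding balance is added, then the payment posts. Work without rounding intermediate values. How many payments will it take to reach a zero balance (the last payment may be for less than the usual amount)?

19 months

Monthly rate r = 25.2%/12 = 2.1% = 0.021.
Recurrence: B ← B·(1+r) − £675.00.
Month 1: interest £219.87; balance after payment £10,014.87.
Month 2: interest £210.31; balance after payment £9,550.18.
Closed form: n = −ln(1 − rB₀/P)/ln(1+r) = −ln(0.67427)/ln(1.021) ≈ 18.964, so the balance reaches zero during payment 19.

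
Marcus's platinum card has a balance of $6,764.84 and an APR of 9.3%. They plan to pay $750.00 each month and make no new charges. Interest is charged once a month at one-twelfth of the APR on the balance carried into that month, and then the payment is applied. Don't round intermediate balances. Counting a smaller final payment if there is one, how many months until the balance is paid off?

10 months

Monthly rate r = 9.3%/12 = 0.775% = 0.00775.
Recurrence: B ← B·(1+r) − $750.00.
Month 1: interest $52.43; balance after payment $6,067.27.
Month 2: interest $47.02; balance after payment $5,364.29.
Closed form: n = −ln(1 − rB₀/P)/ln(1+r) = −ln(0.9301)/ln(1.00775) ≈ 9.387, so the balance reaches zero during payment 10.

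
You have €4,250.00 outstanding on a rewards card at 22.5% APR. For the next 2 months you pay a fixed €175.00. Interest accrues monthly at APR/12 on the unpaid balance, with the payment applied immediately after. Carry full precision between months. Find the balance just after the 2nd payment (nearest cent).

Monthly rate r = 22.5%/12 = 1.875% = 0.01875.
Each month: B ← B·(1+r) − €175.00.
Month 1: interest €79.69; balance after payment €4,154.69.
Month 2: interest €77.90; balance after payment €4,057.59.

€4,057.59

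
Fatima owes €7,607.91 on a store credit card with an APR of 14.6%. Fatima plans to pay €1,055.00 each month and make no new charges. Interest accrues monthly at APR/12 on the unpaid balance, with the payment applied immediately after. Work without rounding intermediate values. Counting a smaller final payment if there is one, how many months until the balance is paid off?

8 payments

Monthly rate r = 14.6%/12 = 1.21667% = 0.0121667.
Recurrence: B ← B·(1+r) − €1,055.00.
Month 1: interest €92.56; balance after payment €6,645.47.
Month 2: interest €80.85; balance after payment €5,671.33.
Closed form: n = −ln(1 − rB₀/P)/ln(1+r) = −ln(0.91226)/ln(1.01217) ≈ 7.593, so the balance reaches zero during payment 8.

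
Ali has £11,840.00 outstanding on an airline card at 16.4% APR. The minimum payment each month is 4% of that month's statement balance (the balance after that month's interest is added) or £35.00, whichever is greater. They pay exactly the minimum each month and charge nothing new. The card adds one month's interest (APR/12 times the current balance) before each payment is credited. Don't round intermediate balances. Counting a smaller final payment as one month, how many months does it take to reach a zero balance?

Monthly rate r = 16.4%/12 = 1.36667% = 0.0136667.
While 4% of the post-interest balance exceeds £35.00, each month B ← (B·(1+r))·(1 − 0.04), i.e. B shrinks by the factor (1+r)·0.96 = 0.97312.
This holds for months 1–97. Entering month 98 the balance is £842.35; 4% of the post-interest balance is now below £35.00, so the flat £35.00 minimum applies from here.
From month 98 a fixed £35.00 at rate r clears £842.35 in 30 more payments. Total: 97 + 30 = 127 months.

127 months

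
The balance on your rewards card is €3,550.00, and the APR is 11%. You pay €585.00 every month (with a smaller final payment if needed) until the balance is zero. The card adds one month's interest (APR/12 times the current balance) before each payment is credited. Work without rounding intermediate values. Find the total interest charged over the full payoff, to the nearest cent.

€119.80

Monthly rate r = 11%/12 = 0.916667% = 0.00916667.
Payoff takes n = ⌈−ln(1 − rB₀/P)/ln(1+r)⌉ = ⌈6.272⌉ = 7 payments; the last is €159.80.
Total paid = 6·€585.00 + €159.80 = €3,669.80.
Total interest = total paid − principal = €3,669.80 − €3,550.00 = €119.80.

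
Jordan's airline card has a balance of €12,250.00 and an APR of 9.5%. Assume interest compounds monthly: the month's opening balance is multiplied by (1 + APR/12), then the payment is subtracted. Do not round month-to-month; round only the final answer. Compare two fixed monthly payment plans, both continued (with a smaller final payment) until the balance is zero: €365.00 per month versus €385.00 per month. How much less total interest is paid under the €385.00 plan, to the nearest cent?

Monthly rate r = 9.5%/12 = 0.791667% = 0.00791667.
At €365.00/mo: n = ⌈−ln(1 − rB₀/P)/ln(1+r)⌉ = 40 payments (last €60.30); total interest = total paid − €12,250.00 = €2,045.30.
At €385.00/mo: 37 payments (last €309.43); total interest €1,919.43.
Interest saved = €2,045.30 − €1,919.43 = €125.87.

€125.87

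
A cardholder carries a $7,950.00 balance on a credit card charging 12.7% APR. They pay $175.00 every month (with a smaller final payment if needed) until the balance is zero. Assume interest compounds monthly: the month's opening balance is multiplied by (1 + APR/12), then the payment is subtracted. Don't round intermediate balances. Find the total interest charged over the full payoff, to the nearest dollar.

Monthly rate r = 12.7%/12 = 1.05833% = 0.0105833.
Payoff takes n = ⌈−ln(1 − rB₀/P)/ln(1+r)⌉ = ⌈62.258⌉ = 63 payments; the last is $45.39.
Total paid = 62·$175.00 + $45.39 = $10,895.39.
Total interest = total paid − principal = $10,895.39 − $7,950.00 = $2,945.39.

$2,945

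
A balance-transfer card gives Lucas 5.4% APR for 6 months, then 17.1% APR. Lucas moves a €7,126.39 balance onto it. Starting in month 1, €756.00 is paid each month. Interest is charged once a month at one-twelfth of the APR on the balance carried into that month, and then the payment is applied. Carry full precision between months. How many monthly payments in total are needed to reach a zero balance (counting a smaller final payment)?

10 months

Promo months 1–6 at r₀ = 5.4%/12 = 0.0045; months 7+ at r₁ = 17.1%/12 = 0.01425.
After month 6: iterate B ← B·(1+r₀) − €756.00 for 6 months → €2,733.64.
Then at r₁ with €756.00/mo: n₂ = −ln(1 − r₁·B/P)/ln(1+r₁) ≈ 3.74 → 4 more payments.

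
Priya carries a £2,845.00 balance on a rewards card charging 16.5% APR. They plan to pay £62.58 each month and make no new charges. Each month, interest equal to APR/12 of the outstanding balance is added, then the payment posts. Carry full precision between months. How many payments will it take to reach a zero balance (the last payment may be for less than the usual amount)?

72 months

Monthly rate r = 16.5%/12 = 1.375% = 0.01375.
Recurrence: B ← B·(1+r) − £62.58.
Month 1: interest £39.12; balance after payment £2,821.54.
Month 2: interest £38.80; balance after payment £2,797.75.
Closed form: n = −ln(1 − rB₀/P)/ln(1+r) = −ln(0.3749)/ln(1.01375) ≈ 71.842, so the balance reaches zero during payment 72.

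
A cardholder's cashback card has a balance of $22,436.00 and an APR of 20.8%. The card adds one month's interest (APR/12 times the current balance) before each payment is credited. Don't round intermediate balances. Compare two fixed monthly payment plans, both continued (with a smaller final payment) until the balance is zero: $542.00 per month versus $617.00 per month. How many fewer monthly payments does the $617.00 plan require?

Monthly rate r = 20.8%/12 = 1.73333% = 0.0173333.
At $542.00/mo: n = ⌈−ln(1 − rB₀/P)/ln(1+r)⌉ = 74 payments (last $304.61); total interest = total paid − $22,436.00 = $17,434.61.
At $617.00/mo: 58 payments (last $557.30); total interest $13,290.30.
Payments saved = 74 − 58 = 16.

16 fewer payments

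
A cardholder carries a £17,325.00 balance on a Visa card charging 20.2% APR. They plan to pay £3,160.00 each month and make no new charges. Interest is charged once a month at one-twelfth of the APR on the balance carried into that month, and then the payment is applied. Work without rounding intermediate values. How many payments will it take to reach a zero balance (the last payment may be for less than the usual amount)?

6 payments

Monthly rate r = 20.2%/12 = 1.68333% = 0.0168333.
Recurrence: B ← B·(1+r) − £3,160.00.
Month 1: interest £291.64; balance after payment £14,456.64.
Month 2: interest £243.35; balance after payment £11,539.99.
Month 3: interest £194.26; balance after payment £8,574.25.
Month 4: interest £144.33; balance after payment £5,558.58.
Month 5: interest £93.57; balance after payment £2,492.15.
Month 6: interest £41.95; balance after payment £0.00.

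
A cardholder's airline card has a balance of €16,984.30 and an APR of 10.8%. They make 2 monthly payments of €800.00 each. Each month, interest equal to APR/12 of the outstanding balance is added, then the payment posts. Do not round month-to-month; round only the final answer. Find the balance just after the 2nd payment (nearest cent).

€15,684.19

Monthly rate r = 10.8%/12 = 0.9% = 0.009.
Each month: B ← B·(1+r) − €800.00.
Month 1: interest €152.86; balance after payment €16,337.16.
Month 2: interest €147.03; balance after payment €15,684.19.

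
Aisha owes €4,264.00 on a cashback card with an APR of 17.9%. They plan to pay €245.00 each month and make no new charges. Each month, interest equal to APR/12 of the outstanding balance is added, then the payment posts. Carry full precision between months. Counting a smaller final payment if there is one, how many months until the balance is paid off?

21 months

Monthly rate r = 17.9%/12 = 1.49167% = 0.0149167.
Recurrence: B ← B·(1+r) − €245.00.
Month 1: interest €63.60; balance after payment €4,082.60.
Month 2: interest €60.90; balance after payment €3,898.50.
Closed form: n = −ln(1 − rB₀/P)/ln(1+r) = −ln(0.74039)/ln(1.01492) ≈ 20.300, so the balance reaches zero during payment 21.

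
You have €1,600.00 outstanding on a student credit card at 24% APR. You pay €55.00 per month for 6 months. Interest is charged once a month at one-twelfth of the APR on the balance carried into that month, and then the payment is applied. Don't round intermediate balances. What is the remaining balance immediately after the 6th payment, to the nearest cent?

Monthly rate r = 24%/12 = 2% = 0.02.
Each month: B ← B·(1+r) − €55.00.
Month 1: interest €32.00; balance after payment €1,577.00.
Month 2: interest €31.54; balance after payment €1,553.54.
Month 3: interest €31.07; balance after payment €1,529.61.
Month 4: interest €30.59; balance after payment €1,505.20.
Month 5: interest €30.10; balance after payment €1,480.31.
Month 6: interest €29.61; balance after payment €1,454.91.

€1,454.91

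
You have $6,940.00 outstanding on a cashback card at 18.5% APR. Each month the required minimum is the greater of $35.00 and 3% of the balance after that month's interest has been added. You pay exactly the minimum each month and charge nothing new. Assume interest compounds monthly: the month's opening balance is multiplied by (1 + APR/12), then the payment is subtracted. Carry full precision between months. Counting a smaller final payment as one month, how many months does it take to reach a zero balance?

165 months

Monthly rate r = 18.5%/12 = 1.54167% = 0.0154167.
While 3% of the post-interest balance exceeds $35.00, each month B ← (B·(1+r))·(1 − 0.03), i.e. B shrinks by the factor (1+r)·0.97 = 0.98495.
This holds for months 1–119. Entering month 120 the balance is $1,142.53; 3% of the post-interest balance is now below $35.00, so the flat $35.00 minimum applies from here.
From month 120 a fixed $35.00 at rate r clears $1,142.53 in 46 more payments. Total: 119 + 46 = 165 months.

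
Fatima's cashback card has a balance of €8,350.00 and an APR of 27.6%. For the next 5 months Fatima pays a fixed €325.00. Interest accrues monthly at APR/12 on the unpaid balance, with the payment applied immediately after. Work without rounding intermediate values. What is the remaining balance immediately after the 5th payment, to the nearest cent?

€7,653.96

Monthly rate r = 27.6%/12 = 2.3% = 0.023.
Each month: B ← B·(1+r) − €325.00.
Month 1: interest €192.05; balance after payment €8,217.05.
Month 2: interest €188.99; balance after payment €8,081.04.
Month 3: interest €185.86; balance after payment €7,941.91.
Month 4: interest €182.66; balance after payment €7,799.57.
Month 5: interest €179.39; balance after payment €7,653.96.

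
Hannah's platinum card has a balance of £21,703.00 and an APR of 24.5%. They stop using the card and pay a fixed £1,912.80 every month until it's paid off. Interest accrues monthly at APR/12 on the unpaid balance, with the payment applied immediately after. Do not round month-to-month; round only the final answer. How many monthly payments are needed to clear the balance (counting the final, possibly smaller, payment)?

14 payments

Monthly rate r = 24.5%/12 = 2.04167% = 0.0204167.
Recurrence: B ← B·(1+r) − £1,912.80.
Month 1: interest £443.10; balance after payment £20,233.30.
Month 2: interest £413.10; balance after payment £18,733.60.
Closed form: n = −ln(1 − rB₀/P)/ln(1+r) = −ln(0.76835)/ln(1.02042) ≈ 13.038, so the balance reaches zero during payment 14.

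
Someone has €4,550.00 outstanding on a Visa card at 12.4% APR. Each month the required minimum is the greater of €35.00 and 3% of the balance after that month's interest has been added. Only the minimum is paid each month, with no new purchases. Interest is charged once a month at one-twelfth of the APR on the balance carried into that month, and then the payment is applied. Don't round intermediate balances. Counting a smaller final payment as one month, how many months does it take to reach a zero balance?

109 months

Monthly rate r = 12.4%/12 = 1.03333% = 0.0103333.
While 3% of the post-interest balance exceeds €35.00, each month B ← (B·(1+r))·(1 − 0.03), i.e. B shrinks by the factor (1+r)·0.97 = 0.98002.
This holds for months 1–68. Entering month 69 the balance is €1,153.69; 3% of the post-interest balance is now below €35.00, so the flat €35.00 minimum applies from here.
From month 69 a fixed €35.00 at rate r clears €1,153.69 in 41 more payments. Total: 68 + 41 = 109 months.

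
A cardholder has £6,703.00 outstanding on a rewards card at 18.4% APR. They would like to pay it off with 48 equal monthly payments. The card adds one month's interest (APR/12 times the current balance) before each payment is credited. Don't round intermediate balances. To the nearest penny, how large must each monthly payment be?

Monthly rate r = 18.4%/12 = 1.53333% = 0.0153333.
Level-payment amortization: P = B₀·r / (1 − (1+r)^(−n)) = 6703.00·0.0153333 / (1 − 1.01533^(−48)).
Denominator 1 − (1+r)^(−48) = 0.518290652.
P = 102.779 / 0.518290652 ≈ 198.30.

£198.30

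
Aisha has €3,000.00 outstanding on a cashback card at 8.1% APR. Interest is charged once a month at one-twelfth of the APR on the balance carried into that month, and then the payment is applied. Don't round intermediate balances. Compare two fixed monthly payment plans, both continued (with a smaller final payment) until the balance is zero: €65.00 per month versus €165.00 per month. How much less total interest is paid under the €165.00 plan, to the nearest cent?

Monthly rate r = 8.1%/12 = 0.675% = 0.00675.
At €65.00/mo: n = ⌈−ln(1 − rB₀/P)/ln(1+r)⌉ = 56 payments (last €31.87); total interest = total paid − €3,000.00 = €606.87.
At €165.00/mo: 20 payments (last €76.62); total interest €211.62.
Interest saved = €606.87 − €211.62 = €395.25.

€395.25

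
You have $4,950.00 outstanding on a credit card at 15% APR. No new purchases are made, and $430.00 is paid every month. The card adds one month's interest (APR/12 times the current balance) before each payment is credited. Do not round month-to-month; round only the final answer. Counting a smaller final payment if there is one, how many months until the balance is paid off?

13 months

Monthly rate r = 15%/12 = 1.25% = 0.0125.
Recurrence: B ← B·(1+r) − $430.00.
Month 1: interest $61.88; balance after payment $4,581.88.
Month 2: interest $57.27; balance after payment $4,209.15.
Closed form: n = −ln(1 − rB₀/P)/ln(1+r) = −ln(0.8561)/ln(1.0125) ≈ 12.507, so the balance reaches zero during payment 13.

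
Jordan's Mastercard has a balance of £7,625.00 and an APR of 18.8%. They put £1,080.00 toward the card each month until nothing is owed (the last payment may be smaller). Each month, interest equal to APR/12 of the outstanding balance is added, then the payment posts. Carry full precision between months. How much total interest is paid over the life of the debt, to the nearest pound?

£521

Monthly rate r = 18.8%/12 = 1.56667% = 0.0156667.
Payoff takes n = ⌈−ln(1 − rB₀/P)/ln(1+r)⌉ = ⌈7.541⌉ = 8 payments; the last is £585.84.
Total paid = 7·£1,080.00 + £585.84 = £8,145.84.
Total interest = total paid − principal = £8,145.84 − £7,625.00 = £520.84.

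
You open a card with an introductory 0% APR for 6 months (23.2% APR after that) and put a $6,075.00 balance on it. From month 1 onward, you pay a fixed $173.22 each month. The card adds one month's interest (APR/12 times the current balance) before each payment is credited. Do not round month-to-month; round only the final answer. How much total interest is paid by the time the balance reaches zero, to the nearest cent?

$2,433.10

Promo months 1–6 at r₀ = 0%/12 = 0; months 7+ at r₁ = 23.2%/12 = 0.0193333.
After month 6 (no interest yet): B = $6,075.00 − 6·$173.22 = $5,035.68.
Then at r₁ with $173.22/mo: n₂ = −ln(1 − r₁·B/P)/ln(1+r₁) ≈ 43.12 → 44 more payments.
Total paid = 49·$173.22 + $20.32 = $8,508.10; interest = $8,508.10 − $6,075.00 = $2,433.10.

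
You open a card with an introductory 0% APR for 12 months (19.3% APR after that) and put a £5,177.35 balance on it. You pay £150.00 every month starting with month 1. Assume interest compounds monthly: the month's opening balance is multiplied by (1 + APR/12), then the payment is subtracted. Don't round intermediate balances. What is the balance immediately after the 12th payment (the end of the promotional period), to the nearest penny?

£3,377.35

Promo months 1–12 at r₀ = 0%/12 = 0; months 13+ at r₁ = 19.3%/12 = 0.0160833.
After month 12 (no interest yet): B = £5,177.35 − 12·£150.00 = £3,377.35.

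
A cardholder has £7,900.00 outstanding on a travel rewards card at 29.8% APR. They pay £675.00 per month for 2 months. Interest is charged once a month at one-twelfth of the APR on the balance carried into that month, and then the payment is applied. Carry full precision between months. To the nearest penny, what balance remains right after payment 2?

£6,930.48

Monthly rate r = 29.8%/12 = 2.48333% = 0.0248333.
Each month: B ← B·(1+r) − £675.00.
Month 1: interest £196.18; balance after payment £7,421.18.
Month 2: interest £184.29; balance after payment £6,930.48.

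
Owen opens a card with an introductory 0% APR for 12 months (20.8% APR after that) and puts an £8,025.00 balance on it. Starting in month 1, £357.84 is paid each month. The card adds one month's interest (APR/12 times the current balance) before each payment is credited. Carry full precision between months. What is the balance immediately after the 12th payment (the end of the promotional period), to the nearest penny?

£3,730.92

Promo months 1–12 at r₀ = 0%/12 = 0; months 13+ at r₁ = 20.8%/12 = 0.0173333.
After month 12 (no interest yet): B = £8,025.00 − 12·£357.84 = £3,730.92.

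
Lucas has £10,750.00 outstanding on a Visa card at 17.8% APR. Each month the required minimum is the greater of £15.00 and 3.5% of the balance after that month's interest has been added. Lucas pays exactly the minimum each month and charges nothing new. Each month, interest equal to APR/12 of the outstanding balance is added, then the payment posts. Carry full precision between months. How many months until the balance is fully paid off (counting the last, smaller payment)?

192 months

Monthly rate r = 17.8%/12 = 1.48333% = 0.0148333.
While 3.5% of the post-interest balance exceeds £15.00, each month B ← (B·(1+r))·(1 − 0.035), i.e. B shrinks by the factor (1+r)·0.965 = 0.97931.
This holds for months 1–155. Entering month 156 the balance is £421.04; 3.5% of the post-interest balance is now below £15.00, so the flat £15.00 minimum applies from here.
From month 156 a fixed £15.00 at rate r clears £421.04 in 37 more payments. Total: 155 + 37 = 192 months.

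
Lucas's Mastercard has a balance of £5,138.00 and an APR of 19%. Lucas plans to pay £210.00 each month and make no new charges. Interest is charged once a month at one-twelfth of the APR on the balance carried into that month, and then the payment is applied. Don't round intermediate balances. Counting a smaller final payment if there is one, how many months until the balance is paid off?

32 months

Monthly rate r = 19%/12 = 1.58333% = 0.0158333.
Recurrence: B ← B·(1+r) − £210.00.
Month 1: interest £81.35; balance after payment £5,009.35.
Month 2: interest £79.31; balance after payment £4,878.67.
Closed form: n = −ln(1 − rB₀/P)/ln(1+r) = −ln(0.61261)/ln(1.01583) ≈ 31.193, so the balance reaches zero during payment 32.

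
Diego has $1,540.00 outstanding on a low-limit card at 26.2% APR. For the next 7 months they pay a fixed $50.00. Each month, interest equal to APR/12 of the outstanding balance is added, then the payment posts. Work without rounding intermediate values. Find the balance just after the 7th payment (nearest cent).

$1,417.58

Monthly rate r = 26.2%/12 = 2.18333% = 0.0218333.
Each month: B ← B·(1+r) − $50.00.
Month 1: interest $33.62; balance after payment $1,523.62.
Month 2: interest $33.27; balance after payment $1,506.89.
Month 3: interest $32.90; balance after payment $1,489.79.
Month 4: interest $32.53; balance after payment $1,472.32.
Month 5: interest $32.15; balance after payment $1,454.46.
Month 6: interest $31.76; balance after payment $1,436.22.
Month 7: interest $31.36; balance after payment $1,417.58.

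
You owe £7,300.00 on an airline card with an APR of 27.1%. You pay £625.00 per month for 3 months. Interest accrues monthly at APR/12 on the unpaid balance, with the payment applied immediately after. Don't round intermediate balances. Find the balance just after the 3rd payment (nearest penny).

Monthly rate r = 27.1%/12 = 2.25833% = 0.0225833.
Each month: B ← B·(1+r) − £625.00.
Month 1: interest £164.86; balance after payment £6,839.86.
Month 2: interest £154.47; balance after payment £6,369.33.
Month 3: interest £143.84; balance after payment £5,888.17.

£5,888.17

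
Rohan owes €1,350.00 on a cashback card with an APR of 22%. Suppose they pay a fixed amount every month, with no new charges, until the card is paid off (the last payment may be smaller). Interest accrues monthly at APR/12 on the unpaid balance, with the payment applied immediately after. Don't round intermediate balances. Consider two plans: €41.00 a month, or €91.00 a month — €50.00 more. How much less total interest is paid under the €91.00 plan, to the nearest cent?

Monthly rate r = 22%/12 = 1.83333% = 0.0183333.
At €41.00/mo: n = ⌈−ln(1 − rB₀/P)/ln(1+r)⌉ = 51 payments (last €38.64); total interest = total paid − €1,350.00 = €738.64.
At €91.00/mo: 18 payments (last €43.18); total interest €240.18.
Interest saved = €738.64 − €240.18 = €498.46.

€498.46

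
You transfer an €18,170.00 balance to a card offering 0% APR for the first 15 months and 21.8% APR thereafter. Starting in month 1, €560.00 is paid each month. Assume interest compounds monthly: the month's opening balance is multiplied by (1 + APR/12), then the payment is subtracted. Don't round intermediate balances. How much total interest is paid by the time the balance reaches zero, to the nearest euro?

Promo months 1–15 at r₀ = 0%/12 = 0; months 16+ at r₁ = 21.8%/12 = 0.0181667.
After month 15 (no interest yet): B = €18,170.00 − 15·€560.00 = €9,770.00.
Then at r₁ with €560.00/mo: n₂ = −ln(1 − r₁·B/P)/ln(1+r₁) ≈ 21.17 → 22 more payments.
Total paid = 36·€560.00 + €97.19 = €20,257.19; interest = €20,257.19 − €18,170.00 = €2,087.19.

€2,087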